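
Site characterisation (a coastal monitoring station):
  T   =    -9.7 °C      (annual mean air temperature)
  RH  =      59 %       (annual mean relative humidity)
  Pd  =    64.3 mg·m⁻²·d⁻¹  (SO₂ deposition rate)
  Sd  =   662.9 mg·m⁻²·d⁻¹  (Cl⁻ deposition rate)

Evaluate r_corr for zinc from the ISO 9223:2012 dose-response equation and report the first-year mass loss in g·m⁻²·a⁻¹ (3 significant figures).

zinc: f(T) = +0.038·(T−10) [T≤10 °C] = -0.7486
  sulphur-dioxide contribution → 0.5751 μm/a
  chloride contribution → 0.4991 μm/a
  ⇒ r_corr(zinc) = 1.074 μm/a
Convert to mass loss: 1.074 μm/a × 7.14 g/cm³ = 7.67 g·m⁻²·a⁻¹

r_corr = 7.67 g·m⁻²·a⁻¹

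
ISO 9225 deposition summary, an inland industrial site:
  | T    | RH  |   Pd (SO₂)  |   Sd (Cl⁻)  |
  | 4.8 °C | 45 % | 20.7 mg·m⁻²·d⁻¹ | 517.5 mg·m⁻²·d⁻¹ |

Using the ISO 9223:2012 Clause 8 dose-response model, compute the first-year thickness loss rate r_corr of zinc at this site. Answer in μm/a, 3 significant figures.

zinc: T≤10 °C ⇒ hinge +0.038·(4.8−10) = -0.1976
  SO₂ term: 0.0129·20.7^0.44·exp(0.046·45-0.1976) = 0.3183
  Cl⁻ term: 0.0175·517.5^0.57·exp(0.008·45+0.085·4.8) = 1.329
  sum: 0.3183 + 1.329 → r_corr = 1.647 μm/a

r_corr = 1.65 μm/a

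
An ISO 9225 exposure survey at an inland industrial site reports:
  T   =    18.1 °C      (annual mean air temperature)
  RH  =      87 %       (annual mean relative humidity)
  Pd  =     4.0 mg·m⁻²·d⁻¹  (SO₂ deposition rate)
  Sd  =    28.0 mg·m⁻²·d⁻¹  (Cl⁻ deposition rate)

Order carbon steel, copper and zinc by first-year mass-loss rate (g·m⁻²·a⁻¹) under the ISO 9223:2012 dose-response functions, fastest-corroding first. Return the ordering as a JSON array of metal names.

carbon steel: T>10 °C ⇒ hinge -0.054·(18.1−10) = -0.4374
  Pd branch = 1.77·Pd^0.52·e^(0.02·RH+f) = 13.39 μm/a
  Sd branch = 0.102·Sd^0.62·e^(0.033·RH+0.04·T) = 29.32 μm/a
  r_corr = 13.39 + 29.32 = 42.71 μm/a
  mass loss = 42.71 μm/a × 7.85 g/cm³ = 335.2 g·m⁻²·a⁻¹
copper: temperature factor f = -0.080·(8.1) = -0.6480
  Pd branch = 0.0053·Pd^0.26·e^(0.059·RH+f) = 0.6739 μm/a
  Cl⁻ term: 0.01025·28.0^0.27·exp(0.036·87+0.049·18.1) = 1.402
  sum: 0.6739 + 1.402 → r_corr = 2.076 μm/a
  mass loss = 2.076 μm/a × 8.96 g/cm³ = 18.6 g·m⁻²·a⁻¹
zinc: T>10 °C ⇒ hinge -0.071·(18.1−10) = -0.5751
  Pd branch = 0.0129·Pd^0.44·e^(0.046·RH+f) = 0.7308 μm/a
  Cl⁻ term: 0.0175·28.0^0.57·exp(0.008·87+0.085·18.1) = 1.092
  r_corr = 0.7308 + 1.092 = 1.823 μm/a
  mass loss = 1.823 μm/a × 7.14 g/cm³ = 13.02 g·m⁻²·a⁻¹
Ordering by g·m⁻²·a⁻¹: carbon steel (335) > copper (18.6) > zinc (13)

["carbon steel", "copper", "zinc"]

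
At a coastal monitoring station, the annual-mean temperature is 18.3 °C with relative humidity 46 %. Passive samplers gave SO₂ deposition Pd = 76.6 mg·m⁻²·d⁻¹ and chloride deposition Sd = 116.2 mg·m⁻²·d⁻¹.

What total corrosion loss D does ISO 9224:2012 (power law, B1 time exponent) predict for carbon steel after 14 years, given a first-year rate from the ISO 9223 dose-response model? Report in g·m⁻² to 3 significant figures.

D(14) = 1.42e+03 g·m⁻²

carbon steel: f(T) = -0.054·(T−10) [T>10 °C] = -0.4482
  sulphur-dioxide contribution → 27.08 μm/a
  chloride contribution → 18.46 μm/a
  total first-year rate 45.54 μm/a
Long-term exponent b (ISO 9224 Table 2, B1) = 0.523
  D(14) = 45.54 × 14^0.523 = 45.54 × 3.976 = 181.1 μm
  Mass loss = 181.1 μm × 7.85 g/cm³ = 1421 g·m⁻²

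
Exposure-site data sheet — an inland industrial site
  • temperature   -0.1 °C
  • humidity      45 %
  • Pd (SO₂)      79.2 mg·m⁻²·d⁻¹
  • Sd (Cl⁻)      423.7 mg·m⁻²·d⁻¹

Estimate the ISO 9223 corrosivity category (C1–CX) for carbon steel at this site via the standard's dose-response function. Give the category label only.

carbon steel: temperature factor f = +0.150·(-10.1) = -1.5150
  SO₂ term: 1.77·79.2^0.52·exp(0.02·45-1.5150) = 9.294
  Sd branch = 0.102·Sd^0.62·e^(0.033·RH+0.04·T) = 19.08 μm/a
  r_corr = 9.294 + 19.08 = 28.37 μm/a
ISO 9223 Table 2 (carbon steel): 25 < 28.4 ≤ 50 μm/a ⇒ C3

C3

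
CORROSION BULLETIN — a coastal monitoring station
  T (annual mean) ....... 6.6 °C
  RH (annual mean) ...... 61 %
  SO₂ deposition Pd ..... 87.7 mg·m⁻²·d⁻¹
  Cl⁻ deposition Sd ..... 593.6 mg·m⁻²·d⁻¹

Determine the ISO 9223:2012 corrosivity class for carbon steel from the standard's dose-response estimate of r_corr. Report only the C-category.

C5

carbon steel: T≤10 °C ⇒ hinge +0.150·(6.6−10) = -0.5100
  SO₂ term: 1.77·87.7^0.52·exp(0.02·61-0.5100) = 36.87
  Cl⁻ term: 0.102·593.6^0.62·exp(0.033·61+0.04·6.6) = 52.13
  r_corr = 36.87 + 52.13 = 89 μm/a
ISO 9223 Table 2 (carbon steel): 80 < 89 ≤ 200 μm/a ⇒ C5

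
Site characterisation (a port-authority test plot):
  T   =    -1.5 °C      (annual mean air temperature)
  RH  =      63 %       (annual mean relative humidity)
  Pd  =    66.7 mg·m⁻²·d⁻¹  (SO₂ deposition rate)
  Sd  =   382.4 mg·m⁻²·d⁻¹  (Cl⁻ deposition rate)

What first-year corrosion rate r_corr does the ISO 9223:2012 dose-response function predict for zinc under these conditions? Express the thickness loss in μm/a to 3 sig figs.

zinc: temperature factor f = +0.038·(-11.5) = -0.4370
  Pd branch = 0.0129·Pd^0.44·e^(0.046·RH+f) = 0.9594 μm/a
  Sd branch = 0.0175·Sd^0.57·e^(0.008·RH+0.085·T) = 0.7561 μm/a
  r_corr = 0.9594 + 0.7561 = 1.716 μm/a

r_corr = 1.72 μm/a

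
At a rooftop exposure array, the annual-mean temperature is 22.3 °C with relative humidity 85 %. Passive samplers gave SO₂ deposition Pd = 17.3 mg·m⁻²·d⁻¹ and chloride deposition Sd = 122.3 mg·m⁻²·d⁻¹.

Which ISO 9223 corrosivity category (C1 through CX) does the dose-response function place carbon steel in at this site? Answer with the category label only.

carbon steel: temperature factor f = -0.054·(12.3) = -0.6642
  SO₂ term: 1.77·17.3^0.52·exp(0.02·85-0.6642) = 21.96
  Sd branch = 0.102·Sd^0.62·e^(0.033·RH+0.04·T) = 80.98 μm/a
  sum: 21.96 + 80.98 → r_corr = 102.9 μm/a
ISO 9223 Table 2 (carbon steel): 80 < 103 ≤ 200 μm/a ⇒ C5

C5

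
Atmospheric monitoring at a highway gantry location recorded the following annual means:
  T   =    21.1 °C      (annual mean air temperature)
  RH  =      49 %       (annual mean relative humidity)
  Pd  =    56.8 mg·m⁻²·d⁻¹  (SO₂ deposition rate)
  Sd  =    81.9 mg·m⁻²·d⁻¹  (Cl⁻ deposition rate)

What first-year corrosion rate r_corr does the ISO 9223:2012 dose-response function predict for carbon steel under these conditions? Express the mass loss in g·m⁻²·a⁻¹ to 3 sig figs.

carbon steel: T>10 °C ⇒ hinge -0.054·(21.1−10) = -0.5994
  SO₂ term: 1.77·56.8^0.52·exp(0.02·49-0.5994) = 21.16
  Sd branch = 0.102·Sd^0.62·e^(0.033·RH+0.04·T) = 18.35 μm/a
  sum: 21.16 + 18.35 → r_corr = 39.51 μm/a
Convert to mass loss: 39.51 μm/a × 7.85 g/cm³ = 310.2 g·m⁻²·a⁻¹

r_corr = 310 g·m⁻²·a⁻¹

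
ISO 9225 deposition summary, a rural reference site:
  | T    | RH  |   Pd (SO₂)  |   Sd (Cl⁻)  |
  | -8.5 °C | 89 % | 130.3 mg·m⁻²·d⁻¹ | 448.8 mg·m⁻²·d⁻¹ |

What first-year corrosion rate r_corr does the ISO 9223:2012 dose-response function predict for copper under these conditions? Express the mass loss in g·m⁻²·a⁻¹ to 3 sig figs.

copper: T≤10 °C ⇒ hinge +0.126·(-8.5−10) = -2.3310
  Pd branch = 0.0053·Pd^0.26·e^(0.059·RH+f) = 0.3486 μm/a
  Sd branch = 0.01025·Sd^0.27·e^(0.036·RH+0.049·T) = 0.8657 μm/a
  sum: 0.3486 + 0.8657 → r_corr = 1.214 μm/a
Convert to mass loss: 1.214 μm/a × 8.96 g/cm³ = 10.88 g·m⁻²·a⁻¹

r_corr = 10.9 g·m⁻²·a⁻¹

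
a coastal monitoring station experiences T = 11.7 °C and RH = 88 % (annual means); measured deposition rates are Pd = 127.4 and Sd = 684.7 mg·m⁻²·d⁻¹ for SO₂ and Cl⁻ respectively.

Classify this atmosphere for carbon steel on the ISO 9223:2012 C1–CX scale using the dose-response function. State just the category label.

carbon steel: temperature factor f = -0.054·(1.7) = -0.0918
  sulphur-dioxide contribution → 116.7 μm/a
  chloride contribution → 170.2 μm/a
  ⇒ r_corr(carbon steel) = 287 μm/a
Category bounds: 200…700 μm/a bracket r_corr ⇒ CX

CX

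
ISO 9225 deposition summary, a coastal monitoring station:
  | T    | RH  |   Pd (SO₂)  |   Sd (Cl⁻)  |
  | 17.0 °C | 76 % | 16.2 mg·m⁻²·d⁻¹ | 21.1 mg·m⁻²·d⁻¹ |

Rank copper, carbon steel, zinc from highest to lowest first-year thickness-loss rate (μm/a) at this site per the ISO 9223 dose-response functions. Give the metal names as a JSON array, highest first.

copper: temperature factor f = -0.080·(7.0) = -0.5600
  sulphur-dioxide contribution → 0.5532 μm/a
  chloride contribution → 0.8285 μm/a
  ⇒ r_corr(copper) = 1.382 μm/a
carbon steel: T>10 °C ⇒ hinge -0.054·(17.0−10) = -0.3780
  sulphur-dioxide contribution → 23.6 μm/a
  chloride contribution → 16.38 μm/a
  ⇒ r_corr(carbon steel) = 39.97 μm/a
zinc: f(T) = -0.071·(T−10) [T>10 °C] = -0.4970
  sulphur-dioxide contribution → 0.8815 μm/a
  chloride contribution → 0.7753 μm/a
  total first-year rate 1.657 μm/a
Ordering by μm/a: carbon steel (40) > zinc (1.66) > copper (1.38)

["carbon steel", "zinc", "copper"]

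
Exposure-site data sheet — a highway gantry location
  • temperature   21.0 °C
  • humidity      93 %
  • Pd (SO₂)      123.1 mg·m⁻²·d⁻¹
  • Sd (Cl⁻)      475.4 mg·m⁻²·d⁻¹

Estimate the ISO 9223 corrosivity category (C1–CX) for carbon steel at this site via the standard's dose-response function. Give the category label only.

carbon steel: T>10 °C ⇒ hinge -0.054·(21.0−10) = -0.5940
  Pd branch = 1.77·Pd^0.52·e^(0.02·RH+f) = 76.69 μm/a
  Cl⁻ term: 0.102·475.4^0.62·exp(0.033·93+0.04·21.0) = 232.3
  sum: 76.69 + 232.3 → r_corr = 309 μm/a
Category bounds: 200…700 μm/a bracket r_corr ⇒ CX

CX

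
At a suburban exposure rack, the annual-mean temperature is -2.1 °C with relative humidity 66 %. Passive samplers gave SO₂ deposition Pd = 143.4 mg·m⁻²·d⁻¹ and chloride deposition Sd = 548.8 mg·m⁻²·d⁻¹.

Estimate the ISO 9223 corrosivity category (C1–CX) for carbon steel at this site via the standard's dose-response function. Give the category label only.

C4

carbon steel: f(T) = +0.150·(T−10) [T≤10 °C] = -1.8150
  Pd branch = 1.77·Pd^0.52·e^(0.02·RH+f) = 14.27 μm/a
  Cl⁻ term: 0.102·548.8^0.62·exp(0.033·66+0.04·-2.1) = 41.35
  sum: 14.27 + 41.35 → r_corr = 55.62 μm/a
Category bounds: 50…80 μm/a bracket r_corr ⇒ C4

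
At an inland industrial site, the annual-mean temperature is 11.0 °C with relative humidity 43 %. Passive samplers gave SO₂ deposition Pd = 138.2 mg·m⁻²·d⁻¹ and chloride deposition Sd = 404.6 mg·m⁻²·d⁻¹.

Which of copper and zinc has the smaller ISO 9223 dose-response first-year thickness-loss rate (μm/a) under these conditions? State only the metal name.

copper

copper: T>10 °C ⇒ hinge -0.080·(11.0−10) = -0.0800
  Pd branch = 0.0053·Pd^0.26·e^(0.059·RH+f) = 0.2228 μm/a
  Cl⁻ term: 0.01025·404.6^0.27·exp(0.036·43+0.049·11.0) = 0.4178
  r_corr = 0.2228 + 0.4178 = 0.6406 μm/a
zinc: temperature factor f = -0.071·(1.0) = -0.0710
  SO₂ term: 0.0129·138.2^0.44·exp(0.046·43-0.0710) = 0.7596
  Cl⁻ term: 0.0175·404.6^0.57·exp(0.008·43+0.085·11.0) = 1.925
  r_corr = 0.7596 + 1.925 = 2.685 μm/a
Ordering by μm/a: zinc (2.68) > copper (0.641)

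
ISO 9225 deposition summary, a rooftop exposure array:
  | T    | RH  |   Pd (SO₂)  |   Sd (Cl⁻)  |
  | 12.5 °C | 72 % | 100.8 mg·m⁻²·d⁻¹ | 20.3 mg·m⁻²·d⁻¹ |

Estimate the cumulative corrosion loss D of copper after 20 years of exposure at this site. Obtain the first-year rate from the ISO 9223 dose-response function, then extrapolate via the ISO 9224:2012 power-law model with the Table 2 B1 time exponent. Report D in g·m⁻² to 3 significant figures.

D(20) = 104 g·m⁻²

copper: temperature factor f = -0.080·(2.5) = -0.2000
  sulphur-dioxide contribution → 1.007 μm/a
  chloride contribution → 0.5694 μm/a
  total first-year rate 1.577 μm/a
Power-law: D(20) = r_corr · 20^0.667
  D(20) = 1.577 × 20^0.667 = 1.577 × 7.375 = 11.63 μm
  Mass loss = 11.63 μm × 8.96 g/cm³ = 104.2 g·m⁻²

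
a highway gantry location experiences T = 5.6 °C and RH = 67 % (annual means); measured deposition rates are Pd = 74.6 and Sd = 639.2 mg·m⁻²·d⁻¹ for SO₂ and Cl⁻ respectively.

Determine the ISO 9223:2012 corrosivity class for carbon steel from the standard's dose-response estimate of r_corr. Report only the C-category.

carbon steel: temperature factor f = +0.150·(-4.4) = -0.6600
  Pd branch = 1.77·Pd^0.52·e^(0.02·RH+f) = 32.89 μm/a
  Sd branch = 0.102·Sd^0.62·e^(0.033·RH+0.04·T) = 63.91 μm/a
  sum: 32.89 + 63.91 → r_corr = 96.81 μm/a
Category bounds: 80…200 μm/a bracket r_corr ⇒ C5

C5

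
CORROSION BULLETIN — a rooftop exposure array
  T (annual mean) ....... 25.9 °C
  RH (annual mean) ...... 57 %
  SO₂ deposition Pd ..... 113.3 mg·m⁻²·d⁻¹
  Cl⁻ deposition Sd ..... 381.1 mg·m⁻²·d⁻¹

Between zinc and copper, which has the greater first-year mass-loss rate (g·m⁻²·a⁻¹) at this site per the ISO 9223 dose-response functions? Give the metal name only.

zinc

zinc: temperature factor f = -0.071·(15.9) = -1.1289
  SO₂ term: 0.0129·113.3^0.44·exp(0.046·57-1.1289) = 0.4601
  Cl⁻ term: 0.0175·381.1^0.57·exp(0.008·57+0.085·25.9) = 7.385
  sum: 0.4601 + 7.385 → r_corr = 7.845 μm/a
  mass loss = 7.845 μm/a × 7.14 g/cm³ = 56.02 g·m⁻²·a⁻¹
copper: temperature factor f = -0.080·(15.9) = -1.2720
  SO₂ term: 0.0053·113.3^0.26·exp(0.059·57-1.2720) = 0.1467
  Sd branch = 0.01025·Sd^0.27·e^(0.036·RH+0.049·T) = 1.412 μm/a
  r_corr = 0.1467 + 1.412 = 1.559 μm/a
  mass loss = 1.559 μm/a × 8.96 g/cm³ = 13.97 g·m⁻²·a⁻¹
Ordering by g·m⁻²·a⁻¹: zinc (56) > copper (14)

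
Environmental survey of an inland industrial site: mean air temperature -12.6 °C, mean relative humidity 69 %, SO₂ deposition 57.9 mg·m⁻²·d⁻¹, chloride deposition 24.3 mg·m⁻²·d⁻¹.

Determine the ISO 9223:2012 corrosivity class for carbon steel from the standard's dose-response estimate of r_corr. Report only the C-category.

carbon steel: f(T) = +0.150·(T−10) [T≤10 °C] = -3.3900
  Pd branch = 1.77·Pd^0.52·e^(0.02·RH+f) = 1.957 μm/a
  Sd branch = 0.102·Sd^0.62·e^(0.033·RH+0.04·T) = 4.342 μm/a
  r_corr = 1.957 + 4.342 = 6.299 μm/a
ISO 9223 Table 2 (carbon steel): 1.3 < 6.3 ≤ 25 μm/a ⇒ C2

C2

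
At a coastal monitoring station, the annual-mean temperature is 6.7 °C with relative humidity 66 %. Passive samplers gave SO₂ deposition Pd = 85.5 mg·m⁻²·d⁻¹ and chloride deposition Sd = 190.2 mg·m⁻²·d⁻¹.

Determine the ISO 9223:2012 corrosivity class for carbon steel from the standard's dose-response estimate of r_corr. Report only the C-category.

C4

carbon steel: T≤10 °C ⇒ hinge +0.150·(6.7−10) = -0.4950
  Pd branch = 1.77·Pd^0.52·e^(0.02·RH+f) = 40.82 μm/a
  Sd branch = 0.102·Sd^0.62·e^(0.033·RH+0.04·T) = 30.48 μm/a
  sum: 40.82 + 30.48 → r_corr = 71.3 μm/a
71.3 μm/a falls in (50, 80] for carbon steel → category C4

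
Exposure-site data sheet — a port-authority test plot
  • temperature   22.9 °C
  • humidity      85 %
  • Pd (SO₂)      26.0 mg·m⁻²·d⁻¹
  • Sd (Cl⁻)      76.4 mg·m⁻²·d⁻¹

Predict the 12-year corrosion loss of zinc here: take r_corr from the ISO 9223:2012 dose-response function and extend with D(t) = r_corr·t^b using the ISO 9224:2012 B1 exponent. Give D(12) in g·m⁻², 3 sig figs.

D(12) = 212 g·m⁻²

zinc: T>10 °C ⇒ hinge -0.071·(22.9−10) = -0.9159
  Pd branch = 0.0129·Pd^0.44·e^(0.046·RH+f) = 1.08 μm/a
  Sd branch = 0.0175·Sd^0.57·e^(0.008·RH+0.085·T) = 2.865 μm/a
  r_corr = 1.08 + 2.865 = 3.945 μm/a
ISO 9224: D(t) = r_corr · t^b with b = 0.813 (zinc, B1)
  D(12) = 3.945 × 12^0.813 = 3.945 × 7.54 = 29.74 μm
  Mass loss = 29.74 μm × 7.14 g/cm³ = 212.4 g·m⁻²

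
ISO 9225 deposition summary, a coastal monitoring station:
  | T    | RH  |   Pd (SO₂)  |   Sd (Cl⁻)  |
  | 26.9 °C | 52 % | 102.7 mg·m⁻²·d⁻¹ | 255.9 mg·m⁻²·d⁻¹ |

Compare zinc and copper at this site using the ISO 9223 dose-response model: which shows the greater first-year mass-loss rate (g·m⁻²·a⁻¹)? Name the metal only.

zinc

zinc: temperature factor f = -0.071·(16.9) = -1.1999
  Pd branch = 0.0129·Pd^0.44·e^(0.046·RH+f) = 0.3261 μm/a
  Sd branch = 0.0175·Sd^0.57·e^(0.008·RH+0.085·T) = 6.156 μm/a
  r_corr = 0.3261 + 6.156 = 6.482 μm/a
  mass loss = 6.482 μm/a × 7.14 g/cm³ = 46.28 g·m⁻²·a⁻¹
copper: T>10 °C ⇒ hinge -0.080·(26.9−10) = -1.3520
  Pd branch = 0.0053·Pd^0.26·e^(0.059·RH+f) = 0.0983 μm/a
  Cl⁻ term: 0.01025·255.9^0.27·exp(0.036·52+0.049·26.9) = 1.113
  sum: 0.0983 + 1.113 → r_corr = 1.211 μm/a
  mass loss = 1.211 μm/a × 8.96 g/cm³ = 10.85 g·m⁻²·a⁻¹
Ordering by g·m⁻²·a⁻¹: zinc (46.3) > copper (10.8)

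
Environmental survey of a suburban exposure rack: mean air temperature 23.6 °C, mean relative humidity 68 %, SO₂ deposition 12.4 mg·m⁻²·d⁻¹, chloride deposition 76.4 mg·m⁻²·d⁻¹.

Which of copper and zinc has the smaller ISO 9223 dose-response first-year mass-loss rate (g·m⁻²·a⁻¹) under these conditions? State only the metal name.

copper: f(T) = -0.080·(T−10) [T>10 °C] = -1.0880
  SO₂ term: 0.0053·12.4^0.26·exp(0.059·68-1.0880) = 0.1899
  Sd branch = 0.01025·Sd^0.27·e^(0.036·RH+0.049·T) = 1.215 μm/a
  sum: 0.1899 + 1.215 → r_corr = 1.405 μm/a
  mass loss = 1.405 μm/a × 8.96 g/cm³ = 12.59 g·m⁻²·a⁻¹
zinc: f(T) = -0.071·(T−10) [T>10 °C] = -0.9656
  SO₂ term: 0.0129·12.4^0.44·exp(0.046·68-0.9656) = 0.3395
  Cl⁻ term: 0.0175·76.4^0.57·exp(0.008·68+0.085·23.6) = 2.654
  sum: 0.3395 + 2.654 → r_corr = 2.993 μm/a
  mass loss = 2.993 μm/a × 7.14 g/cm³ = 21.37 g·m⁻²·a⁻¹
Ordering by g·m⁻²·a⁻¹: zinc (21.4) > copper (12.6)

copper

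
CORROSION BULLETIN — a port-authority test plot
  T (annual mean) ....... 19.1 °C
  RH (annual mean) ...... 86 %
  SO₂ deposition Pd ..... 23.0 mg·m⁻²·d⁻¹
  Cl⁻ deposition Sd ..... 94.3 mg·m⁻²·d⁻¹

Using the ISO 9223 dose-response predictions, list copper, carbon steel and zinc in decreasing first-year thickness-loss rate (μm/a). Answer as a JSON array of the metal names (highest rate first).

copper: temperature factor f = -0.080·(9.1) = -0.7280
  sulphur-dioxide contribution → 0.9242 μm/a
  chloride contribution → 1.972 μm/a
  ⇒ r_corr(copper) = 2.896 μm/a
carbon steel: f(T) = -0.054·(T−10) [T>10 °C] = -0.4914
  sulphur-dioxide contribution → 30.88 μm/a
  chloride contribution → 62.68 μm/a
  ⇒ r_corr(carbon steel) = 93.56 μm/a
zinc: temperature factor f = -0.071·(9.1) = -0.6461
  sulphur-dioxide contribution → 1.404 μm/a
  chloride contribution → 2.357 μm/a
  ⇒ r_corr(zinc) = 3.761 μm/a
Ordering by μm/a: carbon steel (93.6) > zinc (3.76) > copper (2.9)

["carbon steel", "zinc", "copper"]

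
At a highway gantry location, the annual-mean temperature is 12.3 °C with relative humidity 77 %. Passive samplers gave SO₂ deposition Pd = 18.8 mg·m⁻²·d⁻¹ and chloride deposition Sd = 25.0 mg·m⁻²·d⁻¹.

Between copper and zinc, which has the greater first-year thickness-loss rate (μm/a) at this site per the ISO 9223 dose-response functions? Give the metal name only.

zinc

copper: f(T) = -0.080·(T−10) [T>10 °C] = -0.1840
  sulphur-dioxide contribution → 0.8885 μm/a
  chloride contribution → 0.7141 μm/a
  total first-year rate 1.603 μm/a
zinc: f(T) = -0.071·(T−10) [T>10 °C] = -0.1633
  sulphur-dioxide contribution → 1.376 μm/a
  chloride contribution → 0.5774 μm/a
  total first-year rate 1.953 μm/a
Ordering by μm/a: zinc (1.95) > copper (1.6)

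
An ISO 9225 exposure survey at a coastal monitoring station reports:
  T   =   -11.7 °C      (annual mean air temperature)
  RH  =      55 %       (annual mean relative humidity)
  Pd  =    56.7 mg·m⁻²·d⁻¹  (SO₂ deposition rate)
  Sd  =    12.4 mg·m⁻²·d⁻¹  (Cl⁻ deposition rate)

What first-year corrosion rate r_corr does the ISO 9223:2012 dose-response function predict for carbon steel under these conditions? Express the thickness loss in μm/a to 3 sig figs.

carbon steel: T≤10 °C ⇒ hinge +0.150·(-11.7−10) = -3.2550
  sulphur-dioxide contribution → 1.675 μm/a
  chloride contribution → 1.869 μm/a
  total first-year rate 3.543 μm/a

r_corr = 3.54 μm/a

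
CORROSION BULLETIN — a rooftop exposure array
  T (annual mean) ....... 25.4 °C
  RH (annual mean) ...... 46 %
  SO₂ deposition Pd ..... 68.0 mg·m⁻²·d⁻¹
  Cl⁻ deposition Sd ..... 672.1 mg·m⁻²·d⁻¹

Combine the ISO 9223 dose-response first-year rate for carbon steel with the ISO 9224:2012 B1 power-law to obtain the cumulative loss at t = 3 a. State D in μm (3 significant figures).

D(3) = 160 μm

carbon steel: temperature factor f = -0.054·(15.4) = -0.8316
  sulphur-dioxide contribution → 17.35 μm/a
  chloride contribution → 72.8 μm/a
  total first-year rate 90.15 μm/a
Long-term exponent b (ISO 9224 Table 2, B1) = 0.523
  D(3) = 90.15 × 3^0.523 = 90.15 × 1.776 = 160.1 μm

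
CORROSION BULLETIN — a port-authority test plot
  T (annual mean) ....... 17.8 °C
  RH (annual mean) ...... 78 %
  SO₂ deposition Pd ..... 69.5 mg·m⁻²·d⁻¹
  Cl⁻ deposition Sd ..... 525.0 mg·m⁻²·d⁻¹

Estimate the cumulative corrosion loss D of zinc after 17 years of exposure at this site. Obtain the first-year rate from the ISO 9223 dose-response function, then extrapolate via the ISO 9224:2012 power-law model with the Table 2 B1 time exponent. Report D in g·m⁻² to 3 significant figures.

zinc: T>10 °C ⇒ hinge -0.071·(17.8−10) = -0.5538
  Pd branch = 0.0129·Pd^0.44·e^(0.046·RH+f) = 1.733 μm/a
  Sd branch = 0.0175·Sd^0.57·e^(0.008·RH+0.085·T) = 5.268 μm/a
  r_corr = 1.733 + 5.268 = 7.001 μm/a
Long-term exponent b (ISO 9224 Table 2, B1) = 0.813
  D(17) = 7.001 × 17^0.813 = 7.001 × 10.01 = 70.06 μm
  Mass loss = 70.06 μm × 7.14 g/cm³ = 500.3 g·m⁻²

D(17) = 500 g·m⁻²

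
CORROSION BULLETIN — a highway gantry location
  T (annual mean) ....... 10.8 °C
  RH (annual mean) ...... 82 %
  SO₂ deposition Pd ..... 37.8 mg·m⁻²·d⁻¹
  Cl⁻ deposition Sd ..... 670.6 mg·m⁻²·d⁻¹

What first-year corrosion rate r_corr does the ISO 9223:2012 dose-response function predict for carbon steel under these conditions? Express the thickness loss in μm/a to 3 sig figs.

carbon steel: T>10 °C ⇒ hinge -0.054·(10.8−10) = -0.0432
  sulphur-dioxide contribution → 57.78 μm/a
  chloride contribution → 133 μm/a
  ⇒ r_corr(carbon steel) = 190.8 μm/a

r_corr = 191 μm/a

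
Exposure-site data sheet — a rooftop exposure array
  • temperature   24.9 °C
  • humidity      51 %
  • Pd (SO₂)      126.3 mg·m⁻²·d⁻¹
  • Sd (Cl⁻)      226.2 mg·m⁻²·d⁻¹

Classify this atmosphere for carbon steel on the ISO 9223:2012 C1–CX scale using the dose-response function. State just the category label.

C4

carbon steel: temperature factor f = -0.054·(14.9) = -0.8046
  SO₂ term: 1.77·126.3^0.52·exp(0.02·51-0.8046) = 27.18
  Sd branch = 0.102·Sd^0.62·e^(0.033·RH+0.04·T) = 42.84 μm/a
  r_corr = 27.18 + 42.84 = 70.02 μm/a
Category bounds: 50…80 μm/a bracket r_corr ⇒ C4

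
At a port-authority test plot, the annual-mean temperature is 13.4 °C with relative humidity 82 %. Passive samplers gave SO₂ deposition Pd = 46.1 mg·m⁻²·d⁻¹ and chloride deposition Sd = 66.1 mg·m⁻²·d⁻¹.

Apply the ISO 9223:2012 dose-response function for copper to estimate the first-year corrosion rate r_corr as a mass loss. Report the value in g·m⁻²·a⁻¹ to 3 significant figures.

copper: T>10 °C ⇒ hinge -0.080·(13.4−10) = -0.2720
  sulphur-dioxide contribution → 1.38 μm/a
  chloride contribution → 1.173 μm/a
  ⇒ r_corr(copper) = 2.553 μm/a
Convert to mass loss: 2.553 μm/a × 8.96 g/cm³ = 22.88 g·m⁻²·a⁻¹

r_corr = 22.9 g·m⁻²·a⁻¹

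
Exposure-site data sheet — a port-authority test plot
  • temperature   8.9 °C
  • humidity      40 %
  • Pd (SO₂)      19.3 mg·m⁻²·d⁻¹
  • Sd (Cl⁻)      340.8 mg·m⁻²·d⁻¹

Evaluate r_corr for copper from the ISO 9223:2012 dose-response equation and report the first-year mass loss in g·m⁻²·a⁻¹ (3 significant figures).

r_corr = 3.84 g·m⁻²·a⁻¹

copper: f(T) = +0.126·(T−10) [T≤10 °C] = -0.1386
  SO₂ term: 0.0053·19.3^0.26·exp(0.059·40-0.1386) = 0.1055
  Cl⁻ term: 0.01025·340.8^0.27·exp(0.036·40+0.049·8.9) = 0.3231
  sum: 0.1055 + 0.3231 → r_corr = 0.4286 μm/a
Convert to mass loss: 0.4286 μm/a × 8.96 g/cm³ = 3.84 g·m⁻²·a⁻¹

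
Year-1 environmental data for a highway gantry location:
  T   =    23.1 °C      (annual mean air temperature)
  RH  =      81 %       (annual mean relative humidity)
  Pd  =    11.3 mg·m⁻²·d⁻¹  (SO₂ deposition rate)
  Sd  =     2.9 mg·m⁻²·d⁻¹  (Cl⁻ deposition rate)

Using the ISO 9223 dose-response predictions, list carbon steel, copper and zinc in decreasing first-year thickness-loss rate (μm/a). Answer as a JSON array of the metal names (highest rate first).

["carbon steel", "copper", "zinc"]

carbon steel: f(T) = -0.054·(T−10) [T>10 °C] = -0.7074
  Pd branch = 1.77·Pd^0.52·e^(0.02·RH+f) = 15.56 μm/a
  Sd branch = 0.102·Sd^0.62·e^(0.033·RH+0.04·T) = 7.202 μm/a
  sum: 15.56 + 7.202 → r_corr = 22.76 μm/a
copper: temperature factor f = -0.080·(13.1) = -1.0480
  SO₂ term: 0.0053·11.3^0.26·exp(0.059·81-1.0480) = 0.4154
  Sd branch = 0.01025·Sd^0.27·e^(0.036·RH+0.049·T) = 0.7826 μm/a
  r_corr = 0.4154 + 0.7826 = 1.198 μm/a
zinc: temperature factor f = -0.071·(13.1) = -0.9301
  SO₂ term: 0.0129·11.3^0.44·exp(0.046·81-0.9301) = 0.614
  Cl⁻ term: 0.0175·2.9^0.57·exp(0.008·81+0.085·23.1) = 0.4373
  sum: 0.614 + 0.4373 → r_corr = 1.051 μm/a
Ordering by μm/a: carbon steel (22.8) > copper (1.2) > zinc (1.05)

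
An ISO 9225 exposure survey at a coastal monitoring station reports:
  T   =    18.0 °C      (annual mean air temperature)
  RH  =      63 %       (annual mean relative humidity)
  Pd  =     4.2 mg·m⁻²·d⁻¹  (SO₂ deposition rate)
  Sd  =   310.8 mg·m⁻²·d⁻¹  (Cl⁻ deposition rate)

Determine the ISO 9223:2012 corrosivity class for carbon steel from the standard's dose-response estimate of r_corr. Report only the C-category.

carbon steel: T>10 °C ⇒ hinge -0.054·(18.0−10) = -0.4320
  SO₂ term: 1.77·4.2^0.52·exp(0.02·63-0.4320) = 8.544
  Cl⁻ term: 0.102·310.8^0.62·exp(0.033·63+0.04·18.0) = 58.82
  sum: 8.544 + 58.82 → r_corr = 67.36 μm/a
Category bounds: 50…80 μm/a bracket r_corr ⇒ C4

C4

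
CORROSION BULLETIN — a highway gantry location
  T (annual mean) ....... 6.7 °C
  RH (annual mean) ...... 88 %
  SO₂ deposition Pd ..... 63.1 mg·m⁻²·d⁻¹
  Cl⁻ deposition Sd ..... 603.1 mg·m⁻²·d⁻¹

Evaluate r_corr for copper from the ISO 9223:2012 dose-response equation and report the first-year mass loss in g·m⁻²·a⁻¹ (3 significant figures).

copper: temperature factor f = +0.126·(-3.3) = -0.4158
  SO₂ term: 0.0053·63.1^0.26·exp(0.059·88-0.4158) = 1.847
  Sd branch = 0.01025·Sd^0.27·e^(0.036·RH+0.049·T) = 1.905 μm/a
  sum: 1.847 + 1.905 → r_corr = 3.752 μm/a
Convert to mass loss: 3.752 μm/a × 8.96 g/cm³ = 33.62 g·m⁻²·a⁻¹

r_corr = 33.6 g·m⁻²·a⁻¹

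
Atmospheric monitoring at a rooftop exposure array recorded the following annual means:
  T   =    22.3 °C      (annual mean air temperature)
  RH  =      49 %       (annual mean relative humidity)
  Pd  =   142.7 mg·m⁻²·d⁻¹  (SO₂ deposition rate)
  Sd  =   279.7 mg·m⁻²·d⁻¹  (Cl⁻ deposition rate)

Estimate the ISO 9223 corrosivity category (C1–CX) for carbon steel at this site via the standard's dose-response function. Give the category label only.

C4

carbon steel: T>10 °C ⇒ hinge -0.054·(22.3−10) = -0.6642
  SO₂ term: 1.77·142.7^0.52·exp(0.02·49-0.6642) = 32.02
  Cl⁻ term: 0.102·279.7^0.62·exp(0.033·49+0.04·22.3) = 41.23
  sum: 32.02 + 41.23 → r_corr = 73.25 μm/a
73.2 μm/a falls in (50, 80] for carbon steel → category C4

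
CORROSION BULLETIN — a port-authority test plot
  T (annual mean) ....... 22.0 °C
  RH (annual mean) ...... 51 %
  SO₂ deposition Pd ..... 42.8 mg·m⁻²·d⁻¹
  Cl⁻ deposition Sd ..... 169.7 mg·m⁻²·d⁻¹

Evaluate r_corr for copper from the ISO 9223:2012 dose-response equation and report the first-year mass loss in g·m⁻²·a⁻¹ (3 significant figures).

r_corr = 7.75 g·m⁻²·a⁻¹

copper: f(T) = -0.080·(T−10) [T>10 °C] = -0.9600
  SO₂ term: 0.0053·42.8^0.26·exp(0.059·51-0.9600) = 0.1092
  Cl⁻ term: 0.01025·169.7^0.27·exp(0.036·51+0.049·22.0) = 0.7556
  sum: 0.1092 + 0.7556 → r_corr = 0.8648 μm/a
Convert to mass loss: 0.8648 μm/a × 8.96 g/cm³ = 7.749 g·m⁻²·a⁻¹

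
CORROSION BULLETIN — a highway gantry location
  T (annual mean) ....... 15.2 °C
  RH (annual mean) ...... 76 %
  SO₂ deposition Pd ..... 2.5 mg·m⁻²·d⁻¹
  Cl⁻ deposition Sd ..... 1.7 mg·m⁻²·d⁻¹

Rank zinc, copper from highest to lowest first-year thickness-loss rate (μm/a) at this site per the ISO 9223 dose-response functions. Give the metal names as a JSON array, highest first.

zinc: temperature factor f = -0.071·(5.2) = -0.3692
  sulphur-dioxide contribution → 0.4402 μm/a
  chloride contribution → 0.1583 μm/a
  total first-year rate 0.5985 μm/a
copper: f(T) = -0.080·(T−10) [T>10 °C] = -0.4160
  sulphur-dioxide contribution → 0.3931 μm/a
  chloride contribution → 0.3843 μm/a
  total first-year rate 0.7773 μm/a
Ordering by μm/a: copper (0.777) > zinc (0.599)

["copper", "zinc"]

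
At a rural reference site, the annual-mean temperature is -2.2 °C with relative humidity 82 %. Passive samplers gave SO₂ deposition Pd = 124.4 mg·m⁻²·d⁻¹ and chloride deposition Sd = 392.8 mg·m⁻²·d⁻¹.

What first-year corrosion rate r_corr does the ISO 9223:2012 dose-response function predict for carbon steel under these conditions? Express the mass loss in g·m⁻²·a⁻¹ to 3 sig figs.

carbon steel: temperature factor f = +0.150·(-12.2) = -1.8300
  SO₂ term: 1.77·124.4^0.52·exp(0.02·82-1.8300) = 17.98
  Sd branch = 0.102·Sd^0.62·e^(0.033·RH+0.04·T) = 56.75 μm/a
  sum: 17.98 + 56.75 → r_corr = 74.73 μm/a
Convert to mass loss: 74.73 μm/a × 7.85 g/cm³ = 586.6 g·m⁻²·a⁻¹

r_corr = 587 g·m⁻²·a⁻¹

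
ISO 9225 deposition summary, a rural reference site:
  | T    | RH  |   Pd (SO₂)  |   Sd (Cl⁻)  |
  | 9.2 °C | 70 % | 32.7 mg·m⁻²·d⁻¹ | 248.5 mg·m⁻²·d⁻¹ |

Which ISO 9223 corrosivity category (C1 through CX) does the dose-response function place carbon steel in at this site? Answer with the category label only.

carbon steel: f(T) = +0.150·(T−10) [T≤10 °C] = -0.1200
  sulphur-dioxide contribution → 39.03 μm/a
  chloride contribution → 45.37 μm/a
  total first-year rate 84.4 μm/a
84.4 μm/a falls in (80, 200] for carbon steel → category C5

C5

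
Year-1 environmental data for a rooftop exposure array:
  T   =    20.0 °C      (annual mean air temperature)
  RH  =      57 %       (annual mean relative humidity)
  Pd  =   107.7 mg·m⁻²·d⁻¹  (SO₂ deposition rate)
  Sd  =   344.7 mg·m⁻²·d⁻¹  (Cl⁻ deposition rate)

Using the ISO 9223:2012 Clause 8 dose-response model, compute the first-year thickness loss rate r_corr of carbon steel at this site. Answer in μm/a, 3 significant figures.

carbon steel: temperature factor f = -0.054·(10.0) = -0.5400
  sulphur-dioxide contribution → 36.75 μm/a
  chloride contribution → 55.74 μm/a
  total first-year rate 92.49 μm/a

r_corr = 92.5 μm/a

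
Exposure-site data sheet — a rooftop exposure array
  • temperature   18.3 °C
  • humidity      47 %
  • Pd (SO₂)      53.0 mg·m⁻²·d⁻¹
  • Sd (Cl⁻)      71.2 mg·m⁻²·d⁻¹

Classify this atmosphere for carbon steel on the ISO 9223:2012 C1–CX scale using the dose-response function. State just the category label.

carbon steel: temperature factor f = -0.054·(8.3) = -0.4482
  sulphur-dioxide contribution → 22.81 μm/a
  chloride contribution → 14.08 μm/a
  total first-year rate 36.89 μm/a
Category bounds: 25…50 μm/a bracket r_corr ⇒ C3

C3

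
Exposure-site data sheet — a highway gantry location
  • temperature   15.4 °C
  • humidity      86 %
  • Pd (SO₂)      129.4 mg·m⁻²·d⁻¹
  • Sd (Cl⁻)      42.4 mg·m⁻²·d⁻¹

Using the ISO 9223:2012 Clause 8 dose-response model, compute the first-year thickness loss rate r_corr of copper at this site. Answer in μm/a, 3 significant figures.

copper: temperature factor f = -0.080·(5.4) = -0.4320
  SO₂ term: 0.0053·129.4^0.26·exp(0.059·86-0.4320) = 1.947
  Cl⁻ term: 0.01025·42.4^0.27·exp(0.036·86+0.049·15.4) = 1.326
  r_corr = 1.947 + 1.326 = 3.273 μm/a

r_corr = 3.27 μm/a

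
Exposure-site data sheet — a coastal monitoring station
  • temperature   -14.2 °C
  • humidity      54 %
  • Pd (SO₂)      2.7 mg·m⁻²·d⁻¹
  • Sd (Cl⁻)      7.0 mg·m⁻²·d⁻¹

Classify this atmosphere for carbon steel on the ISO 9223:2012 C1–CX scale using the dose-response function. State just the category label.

carbon steel: temperature factor f = +0.150·(-24.2) = -3.6300
  SO₂ term: 1.77·2.7^0.52·exp(0.02·54-3.6300) = 0.2316
  Cl⁻ term: 0.102·7.0^0.62·exp(0.033·54+0.04·-14.2) = 1.148
  r_corr = 0.2316 + 1.148 = 1.379 μm/a
Category bounds: 1.3…25 μm/a bracket r_corr ⇒ C2

C2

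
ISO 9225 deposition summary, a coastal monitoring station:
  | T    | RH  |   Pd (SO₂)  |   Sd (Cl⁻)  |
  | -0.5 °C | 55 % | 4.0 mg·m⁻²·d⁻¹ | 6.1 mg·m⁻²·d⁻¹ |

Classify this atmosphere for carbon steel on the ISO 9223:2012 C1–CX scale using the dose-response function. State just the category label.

C2

carbon steel: f(T) = +0.150·(T−10) [T≤10 °C] = -1.5750
  sulphur-dioxide contribution → 2.263 μm/a
  chloride contribution → 1.884 μm/a
  ⇒ r_corr(carbon steel) = 4.147 μm/a
4.15 μm/a falls in (1.3, 25] for carbon steel → category C2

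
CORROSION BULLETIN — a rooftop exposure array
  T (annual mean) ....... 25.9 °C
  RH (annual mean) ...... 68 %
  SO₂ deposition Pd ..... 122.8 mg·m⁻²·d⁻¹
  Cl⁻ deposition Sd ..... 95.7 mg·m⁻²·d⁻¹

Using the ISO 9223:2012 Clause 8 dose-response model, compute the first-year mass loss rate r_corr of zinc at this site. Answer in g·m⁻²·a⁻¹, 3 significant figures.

zinc: temperature factor f = -0.071·(15.9) = -1.1289
  sulphur-dioxide contribution → 0.7907 μm/a
  chloride contribution → 3.669 μm/a
  ⇒ r_corr(zinc) = 4.459 μm/a
Convert to mass loss: 4.459 μm/a × 7.14 g/cm³ = 31.84 g·m⁻²·a⁻¹

r_corr = 31.8 g·m⁻²·a⁻¹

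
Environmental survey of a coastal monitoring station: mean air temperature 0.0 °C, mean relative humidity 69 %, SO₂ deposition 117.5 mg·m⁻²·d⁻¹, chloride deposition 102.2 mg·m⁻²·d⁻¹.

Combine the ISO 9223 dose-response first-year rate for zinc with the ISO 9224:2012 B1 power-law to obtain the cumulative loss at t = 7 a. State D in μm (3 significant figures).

D(7) = 10.4 μm

zinc: temperature factor f = +0.038·(-10.0) = -0.3800
  Pd branch = 0.0129·Pd^0.44·e^(0.046·RH+f) = 1.717 μm/a
  Cl⁻ term: 0.0175·102.2^0.57·exp(0.008·69+0.085·0.0) = 0.4248
  r_corr = 1.717 + 0.4248 = 2.142 μm/a
Long-term exponent b (ISO 9224 Table 2, B1) = 0.813
  D(7) = 2.142 × 7^0.813 = 2.142 × 4.865 = 10.42 μm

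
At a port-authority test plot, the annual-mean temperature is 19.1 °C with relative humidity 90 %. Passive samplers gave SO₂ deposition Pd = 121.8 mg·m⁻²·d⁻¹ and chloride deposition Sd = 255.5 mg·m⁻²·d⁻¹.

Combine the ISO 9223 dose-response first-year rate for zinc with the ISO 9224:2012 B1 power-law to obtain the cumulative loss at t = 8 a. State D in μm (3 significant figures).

D(8) = 42.3 μm

zinc: T>10 °C ⇒ hinge -0.071·(19.1−10) = -0.6461
  SO₂ term: 0.0129·121.8^0.44·exp(0.046·90-0.6461) = 3.513
  Cl⁻ term: 0.0175·255.5^0.57·exp(0.008·90+0.085·19.1) = 4.296
  sum: 3.513 + 4.296 → r_corr = 7.808 μm/a
Long-term exponent b (ISO 9224 Table 2, B1) = 0.813
  D(8) = 7.808 × 8^0.813 = 7.808 × 5.423 = 42.34 μm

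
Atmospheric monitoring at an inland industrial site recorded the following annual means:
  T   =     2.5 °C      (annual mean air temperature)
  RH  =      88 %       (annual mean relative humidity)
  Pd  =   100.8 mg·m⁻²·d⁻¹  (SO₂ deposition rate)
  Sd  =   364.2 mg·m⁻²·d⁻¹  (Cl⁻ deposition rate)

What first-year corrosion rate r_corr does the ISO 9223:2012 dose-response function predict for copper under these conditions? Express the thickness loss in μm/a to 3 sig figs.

copper: T≤10 °C ⇒ hinge +0.126·(2.5−10) = -0.9450
  sulphur-dioxide contribution → 1.229 μm/a
  chloride contribution → 1.353 μm/a
  total first-year rate 2.582 μm/a

r_corr = 2.58 μm/a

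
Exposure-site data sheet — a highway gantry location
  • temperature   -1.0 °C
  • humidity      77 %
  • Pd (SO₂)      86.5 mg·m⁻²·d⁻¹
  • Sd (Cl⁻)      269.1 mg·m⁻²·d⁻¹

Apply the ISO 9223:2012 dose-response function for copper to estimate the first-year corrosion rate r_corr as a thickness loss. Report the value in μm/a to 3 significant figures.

copper: temperature factor f = +0.126·(-11.0) = -1.3860
  sulphur-dioxide contribution → 0.3972 μm/a
  chloride contribution → 0.7069 μm/a
  total first-year rate 1.104 μm/a

r_corr = 1.10 μm/a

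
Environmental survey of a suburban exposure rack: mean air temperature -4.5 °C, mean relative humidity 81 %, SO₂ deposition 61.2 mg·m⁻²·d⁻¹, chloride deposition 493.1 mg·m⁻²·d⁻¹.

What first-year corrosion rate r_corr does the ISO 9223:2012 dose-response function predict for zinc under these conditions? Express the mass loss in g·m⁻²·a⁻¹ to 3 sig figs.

r_corr = 19.1 g·m⁻²·a⁻¹

zinc: f(T) = +0.038·(T−10) [T≤10 °C] = -0.5510
  sulphur-dioxide contribution → 1.886 μm/a
  chloride contribution → 0.7822 μm/a
  total first-year rate 2.669 μm/a
Convert to mass loss: 2.669 μm/a × 7.14 g/cm³ = 19.05 g·m⁻²·a⁻¹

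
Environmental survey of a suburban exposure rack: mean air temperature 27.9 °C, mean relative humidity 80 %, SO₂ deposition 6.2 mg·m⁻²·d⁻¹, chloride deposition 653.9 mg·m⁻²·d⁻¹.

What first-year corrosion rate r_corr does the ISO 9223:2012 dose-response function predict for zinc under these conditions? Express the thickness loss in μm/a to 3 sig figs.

zinc: temperature factor f = -0.071·(17.9) = -1.2709
  sulphur-dioxide contribution → 0.3203 μm/a
  chloride contribution → 14.31 μm/a
  ⇒ r_corr(zinc) = 14.63 μm/a

r_corr = 14.6 μm/a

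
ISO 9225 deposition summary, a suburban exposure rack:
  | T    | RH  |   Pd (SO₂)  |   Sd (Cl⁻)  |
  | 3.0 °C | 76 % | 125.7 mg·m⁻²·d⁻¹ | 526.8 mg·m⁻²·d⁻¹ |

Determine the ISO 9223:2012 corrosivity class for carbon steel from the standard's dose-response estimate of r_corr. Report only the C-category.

carbon steel: T≤10 °C ⇒ hinge +0.150·(3.0−10) = -1.0500
  Pd branch = 1.77·Pd^0.52·e^(0.02·RH+f) = 34.97 μm/a
  Cl⁻ term: 0.102·526.8^0.62·exp(0.033·76+0.04·3.0) = 68.76
  r_corr = 34.97 + 68.76 = 103.7 μm/a
ISO 9223 Table 2 (carbon steel): 80 < 104 ≤ 200 μm/a ⇒ C5

C5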